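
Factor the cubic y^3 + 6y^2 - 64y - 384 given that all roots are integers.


Try integer roots (divisors of -384). y=8: p(8)=0.
Divide out (y - 8): quotient is y^2 + 14y + 48.
Factor the quadratic: (y + 6)(y + 8)
Result: (y - 8)(y + 6)(y + 8)


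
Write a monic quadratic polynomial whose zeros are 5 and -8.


p(x) = (x - 5)(x + 8)
Expand: x^2 + 3x - 40


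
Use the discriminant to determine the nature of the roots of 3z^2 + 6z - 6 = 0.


D = b^2 - 4ac = (6)^2 - 4(3)(-6) = 36 + 72 = 108
Since D > 0: two distinct irrational roots


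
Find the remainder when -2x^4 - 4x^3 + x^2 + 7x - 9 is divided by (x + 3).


By the Remainder Theorem, the remainder equals p(-3):
  -2*(-3)^4 = -162
  -4*(-3)^3 = 108
  1*(-3)^2 = 9
  7*(-3)^1 = -21
  constant: -9
Sum: -162 + 108 + 9 - 21 - 9 = -75


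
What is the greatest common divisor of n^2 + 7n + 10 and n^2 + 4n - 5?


Factor each:
  n^2 + 7n + 10 = (n + 5)(n + 2)
  n^2 + 4n - 5 = (n + 5)(n - 1)
Common monic factor: n + 5


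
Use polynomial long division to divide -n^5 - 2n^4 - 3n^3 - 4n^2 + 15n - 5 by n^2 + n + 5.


(-n^5 - 2n^4 - 3n^3 - 4n^2 + 15n - 5) / (n^2 + n + 5)
Step 1: -n^3 * (n^2 + n + 5) = -n^5 - n^4 - 5n^3; subtract.
Step 2: -n^2 * (n^2 + n + 5) = -n^4 - n^3 - 5n^2; subtract.
Step 3: 3n * (n^2 + n + 5) = 3n^3 + 3n^2 + 15n; subtract.
Step 4: -2 * (n^2 + n + 5) = -2n^2 - 2n - 10; subtract.
Quotient: -n^3 - n^2 + 3n - 2, Remainder: 2n + 5


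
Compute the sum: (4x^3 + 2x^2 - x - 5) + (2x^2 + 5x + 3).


Align terms by degree and add:
  4x^3 + 2x^2 - x - 5
+ 2x^2 + 5x + 3
= 4x^3 + 4x^2 + 4x - 2


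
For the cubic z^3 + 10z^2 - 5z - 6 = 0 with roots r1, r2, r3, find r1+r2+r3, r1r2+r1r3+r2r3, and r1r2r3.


Monic cubic z^3+bz^2+cz+d=0: sum=-b, pairwise sum=c, product=-d.
b=10, c=-5, d=-6
r1+r2+r3 = -10
r1r2+r1r3+r2r3 = -5
r1r2r3 = 6


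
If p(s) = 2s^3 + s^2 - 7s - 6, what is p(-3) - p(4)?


p(-3) = -30
p(4) = 110
p(-3) - p(4) = -30 - 110 = -140


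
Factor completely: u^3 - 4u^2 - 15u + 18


Try integer roots (divisors of 18). u=1: p(1)=0.
Divide out (u - 1): quotient is u^2 - 3u - 18.
Factor the quadratic: (u - 6)(u + 3)
Result: (u - 1)(u - 6)(u + 3)


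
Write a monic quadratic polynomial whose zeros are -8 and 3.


p(u) = (u + 8)(u - 3)
Expand: u^2 + 5u - 24


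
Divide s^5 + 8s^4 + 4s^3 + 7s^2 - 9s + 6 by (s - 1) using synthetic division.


Synthetic division with c = 1. Coefficients: 1, 8, 4, 7, -9, 6
Bring down 1.
  1 * 1 = 1; 1 + 8 = 9
  9 * 1 = 9; 9 + 4 = 13
  13 * 1 = 13; 13 + 7 = 20
  20 * 1 = 20; 20 - 9 = 11
  11 * 1 = 11; 11 + 6 = 17
Quotient: s^4 + 9s^3 + 13s^2 + 20s + 11, Remainder: 17


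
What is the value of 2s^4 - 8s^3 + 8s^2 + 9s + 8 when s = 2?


Using direct substitution:
  2 * (2)^4 = 32
  -8 * (2)^3 = -64
  8 * (2)^2 = 32
  9 * (2)^1 = 18
  constant: 8
Sum = 32 - 64 + 32 + 18 + 8 = 26


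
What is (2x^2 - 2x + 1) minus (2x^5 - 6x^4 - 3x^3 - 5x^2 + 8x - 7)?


Distribute the minus sign:
  (2x^2 - 2x + 1)
- (2x^5 - 6x^4 - 3x^3 - 5x^2 + 8x - 7)
Negate second polynomial: -2x^5 + 6x^4 + 3x^3 + 5x^2 - 8x + 7
Add: -2x^5 + 6x^4 + 3x^3 + 7x^2 - 10x + 8


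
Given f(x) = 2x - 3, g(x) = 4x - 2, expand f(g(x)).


Substitute g(x) into f:
f(g(x)) = 2*(4x - 2) + (-3)
Expand and combine: 8x - 7


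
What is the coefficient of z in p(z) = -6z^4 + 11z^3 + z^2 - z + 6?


Read off the coefficient of z: -1


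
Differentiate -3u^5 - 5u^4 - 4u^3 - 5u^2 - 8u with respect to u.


Apply the power rule term by term:
  d/du(-3u^5) = -15u^4
  d/du(-5u^4) = -20u^3
  d/du(-4u^3) = -12u^2
  d/du(-5u^2) = -10u
  d/du(-8u) = -8
p'(u) = -15u^4 - 20u^3 - 12u^2 - 10u - 8


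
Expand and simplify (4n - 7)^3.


Expand (4n - 7)^3 by repeated multiplication:
  (4n - 7)^2 = 16n^2 - 56n + 49
= 64n^3 - 336n^2 + 588n - 343


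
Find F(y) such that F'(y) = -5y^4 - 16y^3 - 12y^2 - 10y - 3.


Reverse power rule on each term:
  ∫ -5y^4 dy = -y^5
  ∫ -16y^3 dy = -4y^4
  ∫ -12y^2 dy = -4y^3
  ∫ -10y dy = -5y^2
  ∫ -3 dy = -3y
F(y) = -y^5 - 4y^4 - 4y^3 - 5y^2 - 3y + C


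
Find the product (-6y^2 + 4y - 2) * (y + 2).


Distribute each term of the first polynomial:
  (-6y^2)(y + 2) = -6y^3 - 12y^2
  (4y)(y + 2) = 4y^2 + 8y
  (-2)(y + 2) = -2y - 4
Sum: -6y^3 - 8y^2 + 6y - 4


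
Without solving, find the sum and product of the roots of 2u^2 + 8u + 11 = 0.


For au^2+bu+c=0: sum = -b/a, product = c/a.
a=2, b=8, c=11
Sum = -(8)/2 = -4
Product = (11)/2 = 11/2


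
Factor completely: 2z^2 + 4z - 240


Roots satisfy r1 + r2 = -b/a = -2 and r1*r2 = c/a = -120.
So r1 = 10, r2 = -12.
2z^2 + 4z - 240 = 2(z - r1)(z - r2) = 2(z - 10)(z + 12)


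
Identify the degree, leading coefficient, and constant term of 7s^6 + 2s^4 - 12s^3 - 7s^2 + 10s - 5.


Highest power of s is 6, with coefficient 7. Constant term is -5.
Degree = 6, leading coefficient = 7, constant term = -5


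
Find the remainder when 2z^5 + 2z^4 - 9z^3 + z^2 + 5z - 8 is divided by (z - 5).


By the Remainder Theorem, the remainder equals p(5):
  2*(5)^5 = 6250
  2*(5)^4 = 1250
  -9*(5)^3 = -1125
  1*(5)^2 = 25
  5*(5)^1 = 25
  constant: -8
Sum: 6250 + 1250 - 1125 + 25 + 25 - 8 = 6417


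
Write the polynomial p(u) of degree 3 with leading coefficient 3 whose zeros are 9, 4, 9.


p(u) = 3(u - 9)(u - 4)(u - 9)
Expand: 3u^3 - 66u^2 + 459u - 972


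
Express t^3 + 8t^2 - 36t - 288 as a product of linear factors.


Try integer roots (divisors of -288). t=-6: p(-6)=0.
Divide out (t + 6): quotient is t^2 + 2t - 48.
Factor the quadratic: (t - 6)(t + 8)
Result: (t + 6)(t - 6)(t + 8)


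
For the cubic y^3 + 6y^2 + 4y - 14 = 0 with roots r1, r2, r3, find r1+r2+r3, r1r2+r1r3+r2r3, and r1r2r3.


Monic cubic y^3+by^2+cy+d=0: sum=-b, pairwise sum=c, product=-d.
b=6, c=4, d=-14
r1+r2+r3 = -6
r1r2+r1r3+r2r3 = 4
r1r2r3 = 14


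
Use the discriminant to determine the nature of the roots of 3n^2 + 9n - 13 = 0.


D = b^2 - 4ac = (9)^2 - 4(3)(-13) = 81 + 156 = 237
Since D > 0: two distinct irrational roots


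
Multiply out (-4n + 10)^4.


Expand (-4n + 10)^4 by repeated multiplication:
  (-4n + 10)^2 = 16n^2 - 80n + 100
  (-4n + 10)^3 = -64n^3 + 480n^2 - 1200n + 1000
= 256n^4 - 2560n^3 + 9600n^2 - 16000n + 10000


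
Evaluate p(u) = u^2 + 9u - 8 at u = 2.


Using direct substitution:
  1 * (2)^2 = 4
  9 * (2)^1 = 18
  constant: -8
Sum = 4 + 18 - 8 = 14


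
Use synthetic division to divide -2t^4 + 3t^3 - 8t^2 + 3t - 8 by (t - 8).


Synthetic division with c = 8. Coefficients: -2, 3, -8, 3, -8
Bring down -2.
  -2 * 8 = -16; -16 + 3 = -13
  -13 * 8 = -104; -104 - 8 = -112
  -112 * 8 = -896; -896 + 3 = -893
  -893 * 8 = -7144; -7144 - 8 = -7152
Quotient: -2t^3 - 13t^2 - 112t - 893, Remainder: -7152


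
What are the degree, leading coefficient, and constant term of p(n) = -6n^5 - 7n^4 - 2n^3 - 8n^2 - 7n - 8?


Highest power of n is 5, with coefficient -6. Constant term is -8.
Degree = 5, leading coefficient = -6, constant term = -8


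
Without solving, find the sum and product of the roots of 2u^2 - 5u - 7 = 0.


For au^2+bu+c=0: sum = -b/a, product = c/a.
a=2, b=-5, c=-7
Sum = -(-5)/2 = 5/2
Product = (-7)/2 = -7/2


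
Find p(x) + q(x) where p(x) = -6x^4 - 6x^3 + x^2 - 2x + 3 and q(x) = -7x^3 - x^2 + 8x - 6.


Align terms by degree and add:
  -6x^4 - 6x^3 + x^2 - 2x + 3
  -7x^3 - x^2 + 8x - 6
= -6x^4 - 13x^3 + 6x - 3


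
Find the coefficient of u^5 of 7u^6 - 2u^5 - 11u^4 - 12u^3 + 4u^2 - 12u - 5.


Read off the coefficient of u^5: -2


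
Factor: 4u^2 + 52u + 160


Roots satisfy r1 + r2 = -b/a = -13 and r1*r2 = c/a = 40.
So r1 = -5, r2 = -8.
4u^2 + 52u + 160 = 4(u - r1)(u - r2) = 4(u + 5)(u + 8)


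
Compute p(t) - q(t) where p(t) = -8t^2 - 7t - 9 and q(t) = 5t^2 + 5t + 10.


Distribute the minus sign:
  (-8t^2 - 7t - 9)
- (5t^2 + 5t + 10)
Negate second polynomial: -5t^2 - 5t - 10
Add: -13t^2 - 12t - 19


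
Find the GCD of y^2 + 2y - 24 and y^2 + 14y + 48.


Factor each:
  y^2 + 2y - 24 = (y + 6)(y - 4)
  y^2 + 14y + 48 = (y + 6)(y + 8)
Common monic factor: y + 6


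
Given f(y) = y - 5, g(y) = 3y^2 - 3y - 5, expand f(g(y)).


Substitute g(y) into f:
f(g(y)) = 1*(3y^2 - 3y - 5) + (-5)
Expand and combine: 3y^2 - 3y - 10


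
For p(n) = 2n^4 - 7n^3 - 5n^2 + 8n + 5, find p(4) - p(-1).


p(4) = 21
p(-1) = 1
p(4) - p(-1) = 21 - 1 = 20


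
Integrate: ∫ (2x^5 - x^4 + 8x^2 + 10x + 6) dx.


Reverse power rule on each term:
  ∫ 2x^5 dx = (1/3)x^6
  ∫ -x^4 dx = -(1/5)x^5
  ∫ 8x^2 dx = (8/3)x^3
  ∫ 10x dx = 5x^2
  ∫ 6 dx = 6x
F(x) = (1/3)x^6 - (1/5)x^5 + (8/3)x^3 + 5x^2 + 6x + C


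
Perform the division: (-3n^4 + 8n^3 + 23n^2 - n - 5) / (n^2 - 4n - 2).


(-3n^4 + 8n^3 + 23n^2 - n - 5) / (n^2 - 4n - 2)
Step 1: -3n^2 * (n^2 - 4n - 2) = -3n^4 + 12n^3 + 6n^2; subtract.
Step 2: -4n * (n^2 - 4n - 2) = -4n^3 + 16n^2 + 8n; subtract.
Step 3: 1 * (n^2 - 4n - 2) = n^2 - 4n - 2; subtract.
Quotient: -3n^2 - 4n + 1, Remainder: -5n - 3


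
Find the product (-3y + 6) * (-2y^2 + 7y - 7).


Distribute each term of the first polynomial:
  (-3y)(-2y^2 + 7y - 7) = 6y^3 - 21y^2 + 21y
  (6)(-2y^2 + 7y - 7) = -12y^2 + 42y - 42
Sum: 6y^3 - 33y^2 + 63y - 42


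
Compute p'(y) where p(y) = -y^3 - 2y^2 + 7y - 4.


Apply the power rule term by term:
  d/dy(-y^3) = -3y^2
  d/dy(-2y^2) = -4y
  d/dy(7y) = 7
  d/dy(-4) = 0
p'(y) = -3y^2 - 4y + 7


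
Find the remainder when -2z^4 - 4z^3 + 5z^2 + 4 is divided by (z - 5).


By the Remainder Theorem, the remainder equals p(5):
  -2*(5)^4 = -1250
  -4*(5)^3 = -500
  5*(5)^2 = 125
  0*(5)^1 = 0
  constant: 4
Sum: -1250 - 500 + 125 + 0 + 4 = -1621


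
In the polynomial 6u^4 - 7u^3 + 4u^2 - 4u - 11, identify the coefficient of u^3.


Read off the coefficient of u^3: -7


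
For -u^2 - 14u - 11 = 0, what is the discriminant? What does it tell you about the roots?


D = b^2 - 4ac = (-14)^2 - 4(-1)(-11) = 196 - 44 = 152
Since D > 0: two distinct irrational roots


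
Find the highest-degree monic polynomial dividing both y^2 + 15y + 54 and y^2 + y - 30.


Factor each:
  y^2 + 15y + 54 = (y + 6)(y + 9)
  y^2 + y - 30 = (y + 6)(y - 5)
Common monic factor: y + 6


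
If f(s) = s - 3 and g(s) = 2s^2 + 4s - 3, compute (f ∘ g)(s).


Substitute g(s) into f:
f(g(s)) = 1*(2s^2 + 4s - 3) + (-3)
Expand and combine: 2s^2 + 4s - 6


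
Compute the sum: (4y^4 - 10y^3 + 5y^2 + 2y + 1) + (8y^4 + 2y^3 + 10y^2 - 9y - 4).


Align terms by degree and add:
  4y^4 - 10y^3 + 5y^2 + 2y + 1
+ 8y^4 + 2y^3 + 10y^2 - 9y - 4
= 12y^4 - 8y^3 + 15y^2 - 7y - 3


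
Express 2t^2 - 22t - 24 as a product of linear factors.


Roots satisfy r1 + r2 = -b/a = 11 and r1*r2 = c/a = -12.
So r1 = -1, r2 = 12.
2t^2 - 22t - 24 = 2(t - r1)(t - r2) = 2(t + 1)(t - 12)


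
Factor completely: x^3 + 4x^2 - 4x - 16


Try integer roots (divisors of -16). x=2: p(2)=0.
Divide out (x - 2): quotient is x^2 + 6x + 8.
Factor the quadratic: (x + 2)(x + 4)
Result: (x - 2)(x + 2)(x + 4)


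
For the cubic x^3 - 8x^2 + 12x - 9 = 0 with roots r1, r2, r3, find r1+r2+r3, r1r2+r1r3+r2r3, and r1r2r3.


Monic cubic x^3+bx^2+cx+d=0: sum=-b, pairwise sum=c, product=-d.
b=-8, c=12, d=-9
r1+r2+r3 = 8
r1r2+r1r3+r2r3 = 12
r1r2r3 = 9


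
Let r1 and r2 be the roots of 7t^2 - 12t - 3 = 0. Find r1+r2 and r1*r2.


For at^2+bt+c=0: sum = -b/a, product = c/a.
a=7, b=-12, c=-3
Sum = -(-12)/7 = 12/7
Product = (-3)/7 = -3/7


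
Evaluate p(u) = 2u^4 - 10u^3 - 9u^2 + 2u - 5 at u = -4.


Using direct substitution:
  2 * (-4)^4 = 512
  -10 * (-4)^3 = 640
  -9 * (-4)^2 = -144
  2 * (-4)^1 = -8
  constant: -5
Sum = 512 + 640 - 144 - 8 - 5 = 995


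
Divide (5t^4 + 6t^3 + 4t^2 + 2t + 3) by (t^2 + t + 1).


(5t^4 + 6t^3 + 4t^2 + 2t + 3) / (t^2 + t + 1)
Step 1: 5t^2 * (t^2 + t + 1) = 5t^4 + 5t^3 + 5t^2; subtract.
Step 2: t * (t^2 + t + 1) = t^3 + t^2 + t; subtract.
Step 3: -2 * (t^2 + t + 1) = -2t^2 - 2t - 2; subtract.
Quotient: 5t^2 + t - 2, Remainder: 3t + 5


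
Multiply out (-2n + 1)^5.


Expand (-2n + 1)^5 by repeated multiplication:
  (-2n + 1)^2 = 4n^2 - 4n + 1
  (-2n + 1)^3 = -8n^3 + 12n^2 - 6n + 1
  (-2n + 1)^4 = 16n^4 - 32n^3 + 24n^2 - 8n + 1
= -32n^5 + 80n^4 - 80n^3 + 40n^2 - 10n + 1


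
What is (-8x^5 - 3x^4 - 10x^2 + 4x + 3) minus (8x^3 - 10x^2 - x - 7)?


Distribute the minus sign:
  (-8x^5 - 3x^4 - 10x^2 + 4x + 3)
- (8x^3 - 10x^2 - x - 7)
Negate second polynomial: -8x^3 + 10x^2 + x + 7
Add: -8x^5 - 3x^4 - 8x^3 + 5x + 10


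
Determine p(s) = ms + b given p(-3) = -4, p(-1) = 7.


p(s) = ms + b. Using p(-3)=-4, p(-1)=7:
m = (-4 - 7)/(-3 + 1) = -11/-2 = 11/2
b = -4 - m*(-3) = -4 + 33/2 = 25/2
p(s) = (11/2)s + (25/2)


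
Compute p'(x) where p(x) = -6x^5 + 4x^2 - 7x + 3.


Apply the power rule term by term:
  d/dx(-6x^5) = -30x^4
  d/dx(4x^2) = 8x
  d/dx(-7x) = -7
  d/dx(3) = 0
p'(x) = -30x^4 + 8x - 7


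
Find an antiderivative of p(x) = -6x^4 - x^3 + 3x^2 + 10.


Reverse power rule on each term:
  ∫ -6x^4 dx = -(6/5)x^5
  ∫ -x^3 dx = -(1/4)x^4
  ∫ 3x^2 dx = x^3
  ∫ 10 dx = 10x
F(x) = -(6/5)x^5 - (1/4)x^4 + x^3 + 10x + C


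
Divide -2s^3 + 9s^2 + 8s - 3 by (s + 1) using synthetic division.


Synthetic division with c = -1. Coefficients: -2, 9, 8, -3
Bring down -2.
  -2 * -1 = 2; 2 + 9 = 11
  11 * -1 = -11; -11 + 8 = -3
  -3 * -1 = 3; 3 - 3 = 0
Quotient: -2s^2 + 11s - 3, Remainder: 0


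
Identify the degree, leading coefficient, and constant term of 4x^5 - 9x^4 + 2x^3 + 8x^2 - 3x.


Highest power of x is 5, with coefficient 4. Constant term is 0.
Degree = 5, leading coefficient = 4, constant term = 0


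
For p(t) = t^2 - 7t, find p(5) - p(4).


p(5) = -10
p(4) = -12
p(5) - p(4) = -10 + 12 = 2


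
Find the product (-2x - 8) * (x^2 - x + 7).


Distribute each term of the first polynomial:
  (-2x)(x^2 - x + 7) = -2x^3 + 2x^2 - 14x
  (-8)(x^2 - x + 7) = -8x^2 + 8x - 56
Sum: -2x^3 - 6x^2 - 6x - 56


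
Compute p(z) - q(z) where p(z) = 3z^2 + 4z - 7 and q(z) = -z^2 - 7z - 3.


Distribute the minus sign:
  (3z^2 + 4z - 7)
- (-z^2 - 7z - 3)
Negate second polynomial: z^2 + 7z + 3
Add: 4z^2 + 11z - 4


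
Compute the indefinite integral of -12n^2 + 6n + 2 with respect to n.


Reverse power rule on each term:
  ∫ -12n^2 dn = -4n^3
  ∫ 6n dn = 3n^2
  ∫ 2 dn = 2n
F(n) = -4n^3 + 3n^2 + 2n + C


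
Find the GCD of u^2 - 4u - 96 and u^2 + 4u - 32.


Factor each:
  u^2 - 4u - 96 = (u + 8)(u - 12)
  u^2 + 4u - 32 = (u + 8)(u - 4)
Common monic factor: u + 8


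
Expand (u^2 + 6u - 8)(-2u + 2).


Distribute each term of the first polynomial:
  (u^2)(-2u + 2) = -2u^3 + 2u^2
  (6u)(-2u + 2) = -12u^2 + 12u
  (-8)(-2u + 2) = 16u - 16
Sum: -2u^3 - 10u^2 + 28u - 16


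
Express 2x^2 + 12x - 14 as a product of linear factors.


Roots satisfy r1 + r2 = -b/a = -6 and r1*r2 = c/a = -7.
So r1 = 1, r2 = -7.
2x^2 + 12x - 14 = 2(x - r1)(x - r2) = 2(x - 1)(x + 7)


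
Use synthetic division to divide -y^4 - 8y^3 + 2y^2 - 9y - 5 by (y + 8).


Synthetic division with c = -8. Coefficients: -1, -8, 2, -9, -5
Bring down -1.
  -1 * -8 = 8; 8 - 8 = 0
  0 * -8 = 0; 0 + 2 = 2
  2 * -8 = -16; -16 - 9 = -25
  -25 * -8 = 200; 200 - 5 = 195
Quotient: -y^3 + 2y - 25, Remainder: 195


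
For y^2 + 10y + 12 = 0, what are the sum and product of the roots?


For ay^2+by+c=0: sum = -b/a, product = c/a.
a=1, b=10, c=12
Sum = -(10)/1 = -10
Product = (12)/1 = 12


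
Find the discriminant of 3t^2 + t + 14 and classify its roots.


D = b^2 - 4ac = (1)^2 - 4(3)(14) = 1 - 168 = -167
Since D < 0: two complex conjugate roots (no real roots)


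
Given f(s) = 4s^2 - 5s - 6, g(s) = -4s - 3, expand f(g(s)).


Substitute g(s) into f:
f(g(s)) = 4*(-4s - 3)^2 + (-5)*(-4s - 3) + (-6)
(-4s - 3)^2 = 16s^2 + 24s + 9
Expand and combine: 64s^2 + 116s + 45


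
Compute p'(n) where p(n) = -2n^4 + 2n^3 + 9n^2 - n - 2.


Apply the power rule term by term:
  d/dn(-2n^4) = -8n^3
  d/dn(2n^3) = 6n^2
  d/dn(9n^2) = 18n
  d/dn(-n) = -1
  d/dn(-2) = 0
p'(n) = -8n^3 + 6n^2 + 18n - 1


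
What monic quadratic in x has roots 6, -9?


p(x) = (x - 6)(x + 9)
Expand: x^2 + 3x - 54


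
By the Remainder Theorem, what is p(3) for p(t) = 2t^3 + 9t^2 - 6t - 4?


By the Remainder Theorem, the remainder equals p(3):
  2*(3)^3 = 54
  9*(3)^2 = 81
  -6*(3)^1 = -18
  constant: -4
Sum: 54 + 81 - 18 - 4 = 113


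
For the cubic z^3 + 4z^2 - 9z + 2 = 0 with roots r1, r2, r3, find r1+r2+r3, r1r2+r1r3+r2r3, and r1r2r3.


Monic cubic z^3+bz^2+cz+d=0: sum=-b, pairwise sum=c, product=-d.
b=4, c=-9, d=2
r1+r2+r3 = -4
r1r2+r1r3+r2r3 = -9
r1r2r3 = -2


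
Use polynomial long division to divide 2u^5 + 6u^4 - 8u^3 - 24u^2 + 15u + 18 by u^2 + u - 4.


(2u^5 + 6u^4 - 8u^3 - 24u^2 + 15u + 18) / (u^2 + u - 4)
Step 1: 2u^3 * (u^2 + u - 4) = 2u^5 + 2u^4 - 8u^3; subtract.
Step 2: 4u^2 * (u^2 + u - 4) = 4u^4 + 4u^3 - 16u^2; subtract.
Step 3: -4u * (u^2 + u - 4) = -4u^3 - 4u^2 + 16u; subtract.
Step 4: -4 * (u^2 + u - 4) = -4u^2 - 4u + 16; subtract.
Quotient: 2u^3 + 4u^2 - 4u - 4, Remainder: 3u + 2


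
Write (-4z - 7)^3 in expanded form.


Expand (-4z - 7)^3 by repeated multiplication:
  (-4z - 7)^2 = 16z^2 + 56z + 49
= -64z^3 - 336z^2 - 588z - 343


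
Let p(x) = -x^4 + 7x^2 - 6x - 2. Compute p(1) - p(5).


p(1) = -2
p(5) = -482
p(1) - p(5) = -2 + 482 = 480


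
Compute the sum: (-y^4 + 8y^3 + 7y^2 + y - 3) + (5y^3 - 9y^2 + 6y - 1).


Align terms by degree and add:
  -y^4 + 8y^3 + 7y^2 + y - 3
+ 5y^3 - 9y^2 + 6y - 1
= -y^4 + 13y^3 - 2y^2 + 7y - 4


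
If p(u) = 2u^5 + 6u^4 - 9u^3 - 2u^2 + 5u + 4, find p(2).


Using direct substitution:
  2 * (2)^5 = 64
  6 * (2)^4 = 96
  -9 * (2)^3 = -72
  -2 * (2)^2 = -8
  5 * (2)^1 = 10
  constant: 4
Sum = 64 + 96 - 72 - 8 + 10 + 4 = 94


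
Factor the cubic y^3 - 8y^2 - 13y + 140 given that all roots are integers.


Try integer roots (divisors of 140). y=7: p(7)=0.
Divide out (y - 7): quotient is y^2 - y - 20.
Factor the quadratic: (y + 4)(y - 5)
Result: (y - 7)(y + 4)(y - 5)


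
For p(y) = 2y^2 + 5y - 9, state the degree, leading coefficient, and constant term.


Highest power of y is 2, with coefficient 2. Constant term is -9.
Degree = 2, leading coefficient = 2, constant term = -9


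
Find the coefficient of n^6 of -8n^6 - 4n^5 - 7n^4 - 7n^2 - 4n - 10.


Read off the coefficient of n^6: -8


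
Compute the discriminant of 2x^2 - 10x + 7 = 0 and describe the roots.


D = b^2 - 4ac = (-10)^2 - 4(2)(7) = 100 - 56 = 44
Since D > 0: two distinct irrational roots


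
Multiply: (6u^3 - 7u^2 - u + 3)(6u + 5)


Distribute each term of the first polynomial:
  (6u^3)(6u + 5) = 36u^4 + 30u^3
  (-7u^2)(6u + 5) = -42u^3 - 35u^2
  (-u)(6u + 5) = -6u^2 - 5u
  (3)(6u + 5) = 18u + 15
Sum: 36u^4 - 12u^3 - 41u^2 + 13u + 15


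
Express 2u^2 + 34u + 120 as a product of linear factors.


Roots satisfy r1 + r2 = -b/a = -17 and r1*r2 = c/a = 60.
So r1 = -12, r2 = -5.
2u^2 + 34u + 120 = 2(u - r1)(u - r2) = 2(u + 12)(u + 5)


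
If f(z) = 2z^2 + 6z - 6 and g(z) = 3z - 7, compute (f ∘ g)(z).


Substitute g(z) into f:
f(g(z)) = 2*(3z - 7)^2 + 6*(3z - 7) + (-6)
(3z - 7)^2 = 9z^2 - 42z + 49
Expand and combine: 18z^2 - 66z + 50


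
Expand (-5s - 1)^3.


Expand (-5s - 1)^3 by repeated multiplication:
  (-5s - 1)^2 = 25s^2 + 10s + 1
= -125s^3 - 75s^2 - 15s - 1


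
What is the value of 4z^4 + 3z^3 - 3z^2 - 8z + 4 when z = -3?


Using direct substitution:
  4 * (-3)^4 = 324
  3 * (-3)^3 = -81
  -3 * (-3)^2 = -27
  -8 * (-3)^1 = 24
  constant: 4
Sum = 324 - 81 - 27 + 24 + 4 = 244


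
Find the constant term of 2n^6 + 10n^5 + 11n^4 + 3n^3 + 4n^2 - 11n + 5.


Read off the constant term: 5


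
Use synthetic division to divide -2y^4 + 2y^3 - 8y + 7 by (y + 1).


Synthetic division with c = -1. Coefficients: -2, 2, 0, -8, 7
Bring down -2.
  -2 * -1 = 2; 2 + 2 = 4
  4 * -1 = -4; -4 + 0 = -4
  -4 * -1 = 4; 4 - 8 = -4
  -4 * -1 = 4; 4 + 7 = 11
Quotient: -2y^3 + 4y^2 - 4y - 4, Remainder: 11


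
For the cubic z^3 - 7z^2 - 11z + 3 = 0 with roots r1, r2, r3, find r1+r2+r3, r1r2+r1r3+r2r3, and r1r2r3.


Monic cubic z^3+bz^2+cz+d=0: sum=-b, pairwise sum=c, product=-d.
b=-7, c=-11, d=3
r1+r2+r3 = 7
r1r2+r1r3+r2r3 = -11
r1r2r3 = -3


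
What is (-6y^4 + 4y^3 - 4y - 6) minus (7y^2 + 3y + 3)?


Distribute the minus sign:
  (-6y^4 + 4y^3 - 4y - 6)
- (7y^2 + 3y + 3)
Negate second polynomial: -7y^2 - 3y - 3
Add: -6y^4 + 4y^3 - 7y^2 - 7y - 9


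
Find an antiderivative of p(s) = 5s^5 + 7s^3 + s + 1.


Reverse power rule on each term:
  ∫ 5s^5 ds = (5/6)s^6
  ∫ 7s^3 ds = (7/4)s^4
  ∫ s ds = (1/2)s^2
  ∫ 1 ds = s
F(s) = (5/6)s^6 + (7/4)s^4 + (1/2)s^2 + s + C


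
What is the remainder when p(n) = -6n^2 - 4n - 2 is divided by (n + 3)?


By the Remainder Theorem, the remainder equals p(-3):
  -6*(-3)^2 = -54
  -4*(-3)^1 = 12
  constant: -2
Sum: -54 + 12 - 2 = -44


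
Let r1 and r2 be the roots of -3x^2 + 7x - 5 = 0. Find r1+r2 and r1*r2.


For ax^2+bx+c=0: sum = -b/a, product = c/a.
a=-3, b=7, c=-5
Sum = -(7)/-3 = 7/3
Product = (-5)/-3 = 5/3


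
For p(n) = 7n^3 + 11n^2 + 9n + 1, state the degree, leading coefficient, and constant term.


Highest power of n is 3, with coefficient 7. Constant term is 1.
Degree = 3, leading coefficient = 7, constant term = 1


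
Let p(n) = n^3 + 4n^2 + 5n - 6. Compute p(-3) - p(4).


p(-3) = -12
p(4) = 142
p(-3) - p(4) = -12 - 142 = -154


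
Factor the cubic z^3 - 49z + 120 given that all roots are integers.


Try integer roots (divisors of 120). z=-8: p(-8)=0.
Divide out (z + 8): quotient is z^2 - 8z + 15.
Factor the quadratic: (z - 5)(z - 3)
Result: (z + 8)(z - 5)(z - 3)


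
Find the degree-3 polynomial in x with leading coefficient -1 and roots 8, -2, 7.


p(x) = -(x - 8)(x + 2)(x - 7)
Expand: -x^3 + 13x^2 - 26x - 112


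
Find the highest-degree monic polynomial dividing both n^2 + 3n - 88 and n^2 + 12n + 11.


Factor each:
  n^2 + 3n - 88 = (n + 11)(n - 8)
  n^2 + 12n + 11 = (n + 11)(n + 1)
Common monic factor: n + 11


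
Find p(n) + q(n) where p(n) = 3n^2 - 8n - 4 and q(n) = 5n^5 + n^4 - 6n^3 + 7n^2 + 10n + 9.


Align terms by degree and add:
  3n^2 - 8n - 4
+ 5n^5 + n^4 - 6n^3 + 7n^2 + 10n + 9
= 5n^5 + n^4 - 6n^3 + 10n^2 + 2n + 5


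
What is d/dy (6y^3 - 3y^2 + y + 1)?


Apply the power rule term by term:
  d/dy(6y^3) = 18y^2
  d/dy(-3y^2) = -6y
  d/dy(y) = 1
  d/dy(1) = 0
p'(y) = 18y^2 - 6y + 1


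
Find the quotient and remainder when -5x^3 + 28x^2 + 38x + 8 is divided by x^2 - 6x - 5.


(-5x^3 + 28x^2 + 38x + 8) / (x^2 - 6x - 5)
Step 1: -5x * (x^2 - 6x - 5) = -5x^3 + 30x^2 + 25x; subtract.
Step 2: -2 * (x^2 - 6x - 5) = -2x^2 + 12x + 10; subtract.
Quotient: -5x - 2, Remainder: x - 2


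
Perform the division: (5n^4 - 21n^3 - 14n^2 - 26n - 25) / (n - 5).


(5n^4 - 21n^3 - 14n^2 - 26n - 25) / (n - 5)
Step 1: 5n^3 * (n - 5) = 5n^4 - 25n^3; subtract.
Step 2: 4n^2 * (n - 5) = 4n^3 - 20n^2; subtract.
Step 3: 6n * (n - 5) = 6n^2 - 30n; subtract.
Step 4: 4 * (n - 5) = 4n - 20; subtract.
Quotient: 5n^3 + 4n^2 + 6n + 4, Remainder: -5


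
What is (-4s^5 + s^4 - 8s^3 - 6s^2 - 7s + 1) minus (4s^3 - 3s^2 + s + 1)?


Distribute the minus sign:
  (-4s^5 + s^4 - 8s^3 - 6s^2 - 7s + 1)
- (4s^3 - 3s^2 + s + 1)
Negate second polynomial: -4s^3 + 3s^2 - s - 1
Add: -4s^5 + s^4 - 12s^3 - 3s^2 - 8s


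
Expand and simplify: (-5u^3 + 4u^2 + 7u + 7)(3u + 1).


Distribute each term of the first polynomial:
  (-5u^3)(3u + 1) = -15u^4 - 5u^3
  (4u^2)(3u + 1) = 12u^3 + 4u^2
  (7u)(3u + 1) = 21u^2 + 7u
  (7)(3u + 1) = 21u + 7
Sum: -15u^4 + 7u^3 + 25u^2 + 28u + 7


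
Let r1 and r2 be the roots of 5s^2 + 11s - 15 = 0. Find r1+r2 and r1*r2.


For as^2+bs+c=0: sum = -b/a, product = c/a.
a=5, b=11, c=-15
Sum = -(11)/5 = -11/5
Product = (-15)/5 = -3


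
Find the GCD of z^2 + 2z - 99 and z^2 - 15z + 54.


Factor each:
  z^2 + 2z - 99 = (z - 9)(z + 11)
  z^2 - 15z + 54 = (z - 9)(z - 6)
Common monic factor: z - 9


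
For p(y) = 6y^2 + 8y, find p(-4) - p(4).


p(-4) = 64
p(4) = 128
p(-4) - p(4) = 64 - 128 = -64


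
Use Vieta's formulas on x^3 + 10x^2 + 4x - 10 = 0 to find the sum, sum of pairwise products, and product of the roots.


Monic cubic x^3+bx^2+cx+d=0: sum=-b, pairwise sum=c, product=-d.
b=10, c=4, d=-10
r1+r2+r3 = -10
r1r2+r1r3+r2r3 = 4
r1r2r3 = 10


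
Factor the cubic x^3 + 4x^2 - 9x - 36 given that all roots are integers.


Try integer roots (divisors of -36). x=-4: p(-4)=0.
Divide out (x + 4): quotient is x^2 - 9.
Factor the quadratic: (x + 3)(x - 3)
Result: (x + 4)(x + 3)(x - 3)


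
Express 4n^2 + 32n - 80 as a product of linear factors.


Roots satisfy r1 + r2 = -b/a = -8 and r1*r2 = c/a = -20.
So r1 = 2, r2 = -10.
4n^2 + 32n - 80 = 4(n - r1)(n - r2) = 4(n - 2)(n + 10)


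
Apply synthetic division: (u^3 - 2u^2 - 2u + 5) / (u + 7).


Synthetic division with c = -7. Coefficients: 1, -2, -2, 5
Bring down 1.
  1 * -7 = -7; -7 - 2 = -9
  -9 * -7 = 63; 63 - 2 = 61
  61 * -7 = -427; -427 + 5 = -422
Quotient: u^2 - 9u + 61, Remainder: -422


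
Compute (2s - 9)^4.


Expand (2s - 9)^4 by repeated multiplication:
  (2s - 9)^2 = 4s^2 - 36s + 81
  (2s - 9)^3 = 8s^3 - 108s^2 + 486s - 729
= 16s^4 - 288s^3 + 1944s^2 - 5832s + 6561


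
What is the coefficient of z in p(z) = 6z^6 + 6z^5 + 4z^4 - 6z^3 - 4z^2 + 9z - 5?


Read off the coefficient of z: 9


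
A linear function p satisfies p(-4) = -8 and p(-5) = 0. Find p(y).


p(y) = my + b. Using p(-4)=-8, p(-5)=0:
m = (-8)/(-4 + 5) = -8/1 = -8
b = -8 - m*(-4) = -8 - 32 = -40
p(y) = -8y - 40


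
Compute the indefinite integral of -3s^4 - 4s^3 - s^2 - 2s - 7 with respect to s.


Reverse power rule on each term:
  ∫ -3s^4 ds = -(3/5)s^5
  ∫ -4s^3 ds = -s^4
  ∫ -s^2 ds = -(1/3)s^3
  ∫ -2s ds = -s^2
  ∫ -7 ds = -7s
F(s) = -(3/5)s^5 - s^4 - (1/3)s^3 - s^2 - 7s + C


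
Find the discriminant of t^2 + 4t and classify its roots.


D = b^2 - 4ac = (4)^2 - 4(1)(0) = 16 = 16
Since D > 0: two distinct rational roots


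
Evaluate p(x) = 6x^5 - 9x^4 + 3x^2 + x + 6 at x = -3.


Using direct substitution:
  6 * (-3)^5 = -1458
  -9 * (-3)^4 = -729
  0 * (-3)^3 = 0
  3 * (-3)^2 = 27
  1 * (-3)^1 = -3
  constant: 6
Sum = -1458 - 729 + 0 + 27 - 3 + 6 = -2157


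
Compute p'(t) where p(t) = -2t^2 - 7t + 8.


Apply the power rule term by term:
  d/dt(-2t^2) = -4t
  d/dt(-7t) = -7
  d/dt(8) = 0
p'(t) = -4t - 7


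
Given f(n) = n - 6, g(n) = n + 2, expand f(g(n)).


Substitute g(n) into f:
f(g(n)) = 1*(n + 2) + (-6)
Expand and combine: n - 4


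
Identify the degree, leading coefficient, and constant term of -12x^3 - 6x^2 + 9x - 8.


Highest power of x is 3, with coefficient -12. Constant term is -8.
Degree = 3, leading coefficient = -12, constant term = -8


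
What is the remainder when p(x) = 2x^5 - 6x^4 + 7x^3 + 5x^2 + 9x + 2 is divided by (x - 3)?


By the Remainder Theorem, the remainder equals p(3):
  2*(3)^5 = 486
  -6*(3)^4 = -486
  7*(3)^3 = 189
  5*(3)^2 = 45
  9*(3)^1 = 27
  constant: 2
Sum: 486 - 486 + 189 + 45 + 27 + 2 = 263


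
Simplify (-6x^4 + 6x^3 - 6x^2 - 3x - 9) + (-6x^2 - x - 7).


Align terms by degree and add:
  -6x^4 + 6x^3 - 6x^2 - 3x - 9
  -6x^2 - x - 7
= -6x^4 + 6x^3 - 12x^2 - 4x - 16


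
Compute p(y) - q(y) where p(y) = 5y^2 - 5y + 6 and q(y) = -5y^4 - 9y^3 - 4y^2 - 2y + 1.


Distribute the minus sign:
  (5y^2 - 5y + 6)
- (-5y^4 - 9y^3 - 4y^2 - 2y + 1)
Negate second polynomial: 5y^4 + 9y^3 + 4y^2 + 2y - 1
Add: 5y^4 + 9y^3 + 9y^2 - 3y + 5


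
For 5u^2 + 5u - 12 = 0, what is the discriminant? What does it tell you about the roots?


D = b^2 - 4ac = (5)^2 - 4(5)(-12) = 25 + 240 = 265
Since D > 0: two distinct irrational roots


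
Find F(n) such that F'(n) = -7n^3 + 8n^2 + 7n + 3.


Reverse power rule on each term:
  ∫ -7n^3 dn = -(7/4)n^4
  ∫ 8n^2 dn = (8/3)n^3
  ∫ 7n dn = (7/2)n^2
  ∫ 3 dn = 3n
F(n) = -(7/4)n^4 + (8/3)n^3 + (7/2)n^2 + 3n + C


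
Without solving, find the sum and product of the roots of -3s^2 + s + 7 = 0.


For as^2+bs+c=0: sum = -b/a, product = c/a.
a=-3, b=1, c=7
Sum = -(1)/-3 = 1/3
Product = (7)/-3 = -7/3


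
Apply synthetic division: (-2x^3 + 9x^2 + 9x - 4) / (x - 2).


Synthetic division with c = 2. Coefficients: -2, 9, 9, -4
Bring down -2.
  -2 * 2 = -4; -4 + 9 = 5
  5 * 2 = 10; 10 + 9 = 19
  19 * 2 = 38; 38 - 4 = 34
Quotient: -2x^2 + 5x + 19, Remainder: 34


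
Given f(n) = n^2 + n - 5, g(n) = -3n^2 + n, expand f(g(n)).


Substitute g(n) into f:
f(g(n)) = 1*(-3n^2 + n)^2 + 1*(-3n^2 + n) + (-5)
(-3n^2 + n)^2 = 9n^4 - 6n^3 + n^2
Expand and combine: 9n^4 - 6n^3 - 2n^2 + n - 5


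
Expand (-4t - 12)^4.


Expand (-4t - 12)^4 by repeated multiplication:
  (-4t - 12)^2 = 16t^2 + 96t + 144
  (-4t - 12)^3 = -64t^3 - 576t^2 - 1728t - 1728
= 256t^4 + 3072t^3 + 13824t^2 + 27648t + 20736


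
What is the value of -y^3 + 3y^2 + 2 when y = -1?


Using direct substitution:
  -1 * (-1)^3 = 1
  3 * (-1)^2 = 3
  0 * (-1)^1 = 0
  constant: 2
Sum = 1 + 3 + 0 + 2 = 6


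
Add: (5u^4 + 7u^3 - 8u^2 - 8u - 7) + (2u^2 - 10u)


Align terms by degree and add:
  5u^4 + 7u^3 - 8u^2 - 8u - 7
+ 2u^2 - 10u
= 5u^4 + 7u^3 - 6u^2 - 18u - 7


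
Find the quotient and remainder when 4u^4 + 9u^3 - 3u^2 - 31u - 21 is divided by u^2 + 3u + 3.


(4u^4 + 9u^3 - 3u^2 - 31u - 21) / (u^2 + 3u + 3)
Step 1: 4u^2 * (u^2 + 3u + 3) = 4u^4 + 12u^3 + 12u^2; subtract.
Step 2: -3u * (u^2 + 3u + 3) = -3u^3 - 9u^2 - 9u; subtract.
Step 3: -6 * (u^2 + 3u + 3) = -6u^2 - 18u - 18; subtract.
Quotient: 4u^2 - 3u - 6, Remainder: -4u - 3


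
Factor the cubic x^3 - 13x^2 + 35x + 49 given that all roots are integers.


Try integer roots (divisors of 49). x=7: p(7)=0.
Divide out (x - 7): quotient is x^2 - 6x - 7.
Factor the quadratic: (x + 1)(x - 7)
Result: (x - 7)(x + 1)(x - 7)


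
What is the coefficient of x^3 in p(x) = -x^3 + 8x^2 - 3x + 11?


Read off the coefficient of x^3: -1


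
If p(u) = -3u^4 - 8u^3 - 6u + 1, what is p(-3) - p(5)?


p(-3) = -8
p(5) = -2904
p(-3) - p(5) = -8 + 2904 = 2896


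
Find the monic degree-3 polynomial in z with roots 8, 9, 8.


p(z) = (z - 8)(z - 9)(z - 8)
Expand: z^3 - 25z^2 + 208z - 576


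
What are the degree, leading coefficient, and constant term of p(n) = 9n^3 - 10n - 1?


Highest power of n is 3, with coefficient 9. Constant term is -1.
Degree = 3, leading coefficient = 9, constant term = -1


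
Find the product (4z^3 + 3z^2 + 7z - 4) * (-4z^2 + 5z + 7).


Distribute each term of the first polynomial:
  (4z^3)(-4z^2 + 5z + 7) = -16z^5 + 20z^4 + 28z^3
  (3z^2)(-4z^2 + 5z + 7) = -12z^4 + 15z^3 + 21z^2
  (7z)(-4z^2 + 5z + 7) = -28z^3 + 35z^2 + 49z
  (-4)(-4z^2 + 5z + 7) = 16z^2 - 20z - 28
Sum: -16z^5 + 8z^4 + 15z^3 + 72z^2 + 29z - 28


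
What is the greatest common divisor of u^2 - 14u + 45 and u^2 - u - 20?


Factor each:
  u^2 - 14u + 45 = (u - 5)(u - 9)
  u^2 - u - 20 = (u - 5)(u + 4)
Common monic factor: u - 5


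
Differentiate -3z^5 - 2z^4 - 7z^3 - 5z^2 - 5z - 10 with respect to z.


Apply the power rule term by term:
  d/dz(-3z^5) = -15z^4
  d/dz(-2z^4) = -8z^3
  d/dz(-7z^3) = -21z^2
  d/dz(-5z^2) = -10z
  d/dz(-5z) = -5
  d/dz(-10) = 0
p'(z) = -15z^4 - 8z^3 - 21z^2 - 10z - 5


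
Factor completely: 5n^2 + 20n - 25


Roots satisfy r1 + r2 = -b/a = -4 and r1*r2 = c/a = -5.
So r1 = -5, r2 = 1.
5n^2 + 20n - 25 = 5(n - r1)(n - r2) = 5(n + 5)(n - 1)


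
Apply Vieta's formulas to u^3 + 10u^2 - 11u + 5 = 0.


Monic cubic u^3+bu^2+cu+d=0: sum=-b, pairwise sum=c, product=-d.
b=10, c=-11, d=5
r1+r2+r3 = -10
r1r2+r1r3+r2r3 = -11
r1r2r3 = -5


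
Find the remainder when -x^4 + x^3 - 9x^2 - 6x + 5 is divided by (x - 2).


By the Remainder Theorem, the remainder equals p(2):
  -1*(2)^4 = -16
  1*(2)^3 = 8
  -9*(2)^2 = -36
  -6*(2)^1 = -12
  constant: 5
Sum: -16 + 8 - 36 - 12 + 5 = -51


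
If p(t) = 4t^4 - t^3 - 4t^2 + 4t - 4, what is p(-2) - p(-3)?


p(-2) = 44
p(-3) = 299
p(-2) - p(-3) = 44 - 299 = -255


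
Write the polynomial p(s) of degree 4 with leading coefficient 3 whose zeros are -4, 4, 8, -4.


p(s) = 3(s + 4)(s - 4)(s - 8)(s + 4)
Expand: 3s^4 - 12s^3 - 144s^2 + 192s + 1536


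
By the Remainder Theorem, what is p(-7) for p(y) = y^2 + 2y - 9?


By the Remainder Theorem, the remainder equals p(-7):
  1*(-7)^2 = 49
  2*(-7)^1 = -14
  constant: -9
Sum: 49 - 14 - 9 = 26


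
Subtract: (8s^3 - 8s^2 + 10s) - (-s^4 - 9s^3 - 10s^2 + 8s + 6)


Distribute the minus sign:
  (8s^3 - 8s^2 + 10s)
- (-s^4 - 9s^3 - 10s^2 + 8s + 6)
Negate second polynomial: s^4 + 9s^3 + 10s^2 - 8s - 6
Add: s^4 + 17s^3 + 2s^2 + 2s - 6


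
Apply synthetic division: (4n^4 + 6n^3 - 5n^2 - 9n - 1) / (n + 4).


Synthetic division with c = -4. Coefficients: 4, 6, -5, -9, -1
Bring down 4.
  4 * -4 = -16; -16 + 6 = -10
  -10 * -4 = 40; 40 - 5 = 35
  35 * -4 = -140; -140 - 9 = -149
  -149 * -4 = 596; 596 - 1 = 595
Quotient: 4n^3 - 10n^2 + 35n - 149, Remainder: 595


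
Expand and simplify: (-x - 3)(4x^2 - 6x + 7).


Distribute each term of the first polynomial:
  (-x)(4x^2 - 6x + 7) = -4x^3 + 6x^2 - 7x
  (-3)(4x^2 - 6x + 7) = -12x^2 + 18x - 21
Sum: -4x^3 - 6x^2 + 11x - 21


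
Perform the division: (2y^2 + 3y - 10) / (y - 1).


(2y^2 + 3y - 10) / (y - 1)
Step 1: 2y * (y - 1) = 2y^2 - 2y; subtract.
Step 2: 5 * (y - 1) = 5y - 5; subtract.
Quotient: 2y + 5, Remainder: -5


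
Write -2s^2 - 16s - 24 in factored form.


Roots satisfy r1 + r2 = -b/a = -8 and r1*r2 = c/a = 12.
So r1 = -6, r2 = -2.
-2s^2 - 16s - 24 = -2(s - r1)(s - r2) = -2(s + 6)(s + 2)


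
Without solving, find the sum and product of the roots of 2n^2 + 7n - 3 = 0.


For an^2+bn+c=0: sum = -b/a, product = c/a.
a=2, b=7, c=-3
Sum = -(7)/2 = -7/2
Product = (-3)/2 = -3/2


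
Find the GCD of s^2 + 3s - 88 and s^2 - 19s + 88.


Factor each:
  s^2 + 3s - 88 = (s - 8)(s + 11)
  s^2 - 19s + 88 = (s - 8)(s - 11)
Common monic factor: s - 8


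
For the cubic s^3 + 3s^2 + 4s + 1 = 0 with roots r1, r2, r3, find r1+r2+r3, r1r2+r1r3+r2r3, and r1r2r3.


Monic cubic s^3+bs^2+cs+d=0: sum=-b, pairwise sum=c, product=-d.
b=3, c=4, d=1
r1+r2+r3 = -3
r1r2+r1r3+r2r3 = 4
r1r2r3 = -1


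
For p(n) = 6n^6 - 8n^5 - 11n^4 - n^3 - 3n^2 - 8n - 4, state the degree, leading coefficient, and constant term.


Highest power of n is 6, with coefficient 6. Constant term is -4.
Degree = 6, leading coefficient = 6, constant term = -4


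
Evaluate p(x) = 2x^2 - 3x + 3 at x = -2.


Using direct substitution:
  2 * (-2)^2 = 8
  -3 * (-2)^1 = 6
  constant: 3
Sum = 8 + 6 + 3 = 17


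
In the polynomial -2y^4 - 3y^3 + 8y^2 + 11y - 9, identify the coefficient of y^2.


Read off the coefficient of y^2: 8


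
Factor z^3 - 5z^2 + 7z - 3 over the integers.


Try integer roots (divisors of -3). z=3: p(3)=0.
Divide out (z - 3): quotient is z^2 - 2z + 1.
Factor the quadratic: (z - 1)(z - 1)
Result: (z - 3)(z - 1)(z - 1)


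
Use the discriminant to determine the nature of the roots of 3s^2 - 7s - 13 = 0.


D = b^2 - 4ac = (-7)^2 - 4(3)(-13) = 49 + 156 = 205
Since D > 0: two distinct irrational roots


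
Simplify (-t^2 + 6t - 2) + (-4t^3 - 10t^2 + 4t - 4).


Align terms by degree and add:
  -t^2 + 6t - 2
  -4t^3 - 10t^2 + 4t - 4
= -4t^3 - 11t^2 + 10t - 6


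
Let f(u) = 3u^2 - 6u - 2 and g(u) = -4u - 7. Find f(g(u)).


Substitute g(u) into f:
f(g(u)) = 3*(-4u - 7)^2 + (-6)*(-4u - 7) + (-2)
(-4u - 7)^2 = 16u^2 + 56u + 49
Expand and combine: 48u^2 + 192u + 187


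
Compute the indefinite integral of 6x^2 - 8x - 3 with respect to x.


Reverse power rule on each term:
  ∫ 6x^2 dx = 2x^3
  ∫ -8x dx = -4x^2
  ∫ -3 dx = -3x
F(x) = 2x^3 - 4x^2 - 3x + C


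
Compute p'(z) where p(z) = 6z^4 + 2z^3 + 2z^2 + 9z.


Apply the power rule term by term:
  d/dz(6z^4) = 24z^3
  d/dz(2z^3) = 6z^2
  d/dz(2z^2) = 4z
  d/dz(9z) = 9
p'(z) = 24z^3 + 6z^2 + 4z + 9


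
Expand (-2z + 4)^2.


Expand (-2z + 4)^2 by repeated multiplication:
= 4z^2 - 16z + 16


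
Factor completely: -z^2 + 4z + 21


Roots satisfy r1 + r2 = -b/a = 4 and r1*r2 = c/a = -21.
So r1 = -3, r2 = 7.
-z^2 + 4z + 21 = -(z - r1)(z - r2) = -(z + 3)(z - 7)


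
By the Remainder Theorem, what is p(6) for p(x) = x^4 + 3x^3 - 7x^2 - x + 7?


By the Remainder Theorem, the remainder equals p(6):
  1*(6)^4 = 1296
  3*(6)^3 = 648
  -7*(6)^2 = -252
  -1*(6)^1 = -6
  constant: 7
Sum: 1296 + 648 - 252 - 6 + 7 = 1693


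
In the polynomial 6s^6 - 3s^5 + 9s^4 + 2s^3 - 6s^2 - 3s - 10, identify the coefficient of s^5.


Read off the coefficient of s^5: -3


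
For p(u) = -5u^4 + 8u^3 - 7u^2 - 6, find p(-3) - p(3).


p(-3) = -690
p(3) = -258
p(-3) - p(3) = -690 + 258 = -432


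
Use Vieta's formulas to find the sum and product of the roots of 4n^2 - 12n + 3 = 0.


For an^2+bn+c=0: sum = -b/a, product = c/a.
a=4, b=-12, c=3
Sum = -(-12)/4 = 3
Product = (3)/4 = 3/4


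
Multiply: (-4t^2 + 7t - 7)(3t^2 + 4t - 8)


Distribute each term of the first polynomial:
  (-4t^2)(3t^2 + 4t - 8) = -12t^4 - 16t^3 + 32t^2
  (7t)(3t^2 + 4t - 8) = 21t^3 + 28t^2 - 56t
  (-7)(3t^2 + 4t - 8) = -21t^2 - 28t + 56
Sum: -12t^4 + 5t^3 + 39t^2 - 84t + 56


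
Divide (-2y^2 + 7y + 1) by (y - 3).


(-2y^2 + 7y + 1) / (y - 3)
Step 1: -2y * (y - 3) = -2y^2 + 6y; subtract.
Step 2: 1 * (y - 3) = y - 3; subtract.
Quotient: -2y + 1, Remainder: 4


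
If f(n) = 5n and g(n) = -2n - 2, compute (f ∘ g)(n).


Substitute g(n) into f:
f(g(n)) = 5*(-2n - 2)
Expand and combine: -10n - 10


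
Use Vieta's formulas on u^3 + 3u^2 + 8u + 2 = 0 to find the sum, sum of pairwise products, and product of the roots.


Monic cubic u^3+bu^2+cu+d=0: sum=-b, pairwise sum=c, product=-d.
b=3, c=8, d=2
r1+r2+r3 = -3
r1r2+r1r3+r2r3 = 8
r1r2r3 = -2


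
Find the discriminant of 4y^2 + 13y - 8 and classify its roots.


D = b^2 - 4ac = (13)^2 - 4(4)(-8) = 169 + 128 = 297
Since D > 0: two distinct irrational roots


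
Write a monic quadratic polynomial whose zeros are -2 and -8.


p(z) = (z + 2)(z + 8)
Expand: z^2 + 10z + 16


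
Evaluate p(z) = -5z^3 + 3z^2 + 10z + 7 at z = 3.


Using direct substitution:
  -5 * (3)^3 = -135
  3 * (3)^2 = 27
  10 * (3)^1 = 30
  constant: 7
Sum = -135 + 27 + 30 + 7 = -71


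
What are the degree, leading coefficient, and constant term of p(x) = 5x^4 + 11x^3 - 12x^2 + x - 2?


Highest power of x is 4, with coefficient 5. Constant term is -2.
Degree = 4, leading coefficient = 5, constant term = -2


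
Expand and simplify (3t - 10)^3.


Expand (3t - 10)^3 by repeated multiplication:
  (3t - 10)^2 = 9t^2 - 60t + 100
= 27t^3 - 270t^2 + 900t - 1000


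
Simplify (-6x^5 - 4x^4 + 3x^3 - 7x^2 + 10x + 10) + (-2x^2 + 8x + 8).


Align terms by degree and add:
  -6x^5 - 4x^4 + 3x^3 - 7x^2 + 10x + 10
  -2x^2 + 8x + 8
= -6x^5 - 4x^4 + 3x^3 - 9x^2 + 18x + 18


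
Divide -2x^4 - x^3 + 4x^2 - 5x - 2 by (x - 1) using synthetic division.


Synthetic division with c = 1. Coefficients: -2, -1, 4, -5, -2
Bring down -2.
  -2 * 1 = -2; -2 - 1 = -3
  -3 * 1 = -3; -3 + 4 = 1
  1 * 1 = 1; 1 - 5 = -4
  -4 * 1 = -4; -4 - 2 = -6
Quotient: -2x^3 - 3x^2 + x - 4, Remainder: -6


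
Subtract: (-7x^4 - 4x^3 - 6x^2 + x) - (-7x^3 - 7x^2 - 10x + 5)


Distribute the minus sign:
  (-7x^4 - 4x^3 - 6x^2 + x)
- (-7x^3 - 7x^2 - 10x + 5)
Negate second polynomial: 7x^3 + 7x^2 + 10x - 5
Add: -7x^4 + 3x^3 + x^2 + 11x - 5


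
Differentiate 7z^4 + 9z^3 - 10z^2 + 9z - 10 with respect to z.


Apply the power rule term by term:
  d/dz(7z^4) = 28z^3
  d/dz(9z^3) = 27z^2
  d/dz(-10z^2) = -20z
  d/dz(9z) = 9
  d/dz(-10) = 0
p'(z) = 28z^3 + 27z^2 - 20z + 9
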